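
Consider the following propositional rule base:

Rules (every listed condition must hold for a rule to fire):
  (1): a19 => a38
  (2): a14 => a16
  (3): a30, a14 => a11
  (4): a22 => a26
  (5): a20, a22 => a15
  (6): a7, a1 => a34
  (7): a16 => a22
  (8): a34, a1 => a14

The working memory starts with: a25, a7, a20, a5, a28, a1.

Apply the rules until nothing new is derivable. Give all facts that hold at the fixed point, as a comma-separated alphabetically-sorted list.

a1, a14, a15, a16, a20, a22, a25, a26, a28, a34, a5, a7

Round 1 — (6), derive a34.
Round 2 — (8), derive a14.
Round 3 — (2), derive a16.
Round 4 — (7), derive a22.
Round 5 — (4), (5), derive a26, a15.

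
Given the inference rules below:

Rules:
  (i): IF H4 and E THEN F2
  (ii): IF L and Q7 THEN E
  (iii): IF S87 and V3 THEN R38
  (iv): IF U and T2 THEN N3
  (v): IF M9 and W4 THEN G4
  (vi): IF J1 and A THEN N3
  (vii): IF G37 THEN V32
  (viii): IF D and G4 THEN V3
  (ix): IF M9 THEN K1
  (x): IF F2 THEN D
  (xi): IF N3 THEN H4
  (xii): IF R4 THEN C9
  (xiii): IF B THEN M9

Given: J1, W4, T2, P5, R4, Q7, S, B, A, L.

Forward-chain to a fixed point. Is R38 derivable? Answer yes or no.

Round 1 — (ii), (vi), (xii), (xiii), derive E, N3, C9, M9.
Round 2 — (v), (ix), (xi), derive G4, K1, H4.
Round 3 — (i), derive F2.
Round 4 — (x), derive D.
Round 5 — (viii), derive V3.
Fixed point reached. R38 is concluded only by (iii); (iii) needs S87 (never derived).

no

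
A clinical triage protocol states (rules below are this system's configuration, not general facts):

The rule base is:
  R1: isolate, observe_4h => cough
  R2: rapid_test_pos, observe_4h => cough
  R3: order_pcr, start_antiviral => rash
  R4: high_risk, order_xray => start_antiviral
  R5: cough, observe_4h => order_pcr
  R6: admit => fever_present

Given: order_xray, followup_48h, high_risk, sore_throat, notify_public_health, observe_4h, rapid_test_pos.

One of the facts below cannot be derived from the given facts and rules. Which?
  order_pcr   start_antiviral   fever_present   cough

[1] R2 [rapid_test_pos, observe_4h => cough]; R4 [high_risk, order_xray => start_antiviral]. ⇒ new: cough, start_antiviral.
[2] R5 [cough, observe_4h => order_pcr]. ⇒ new: order_pcr.
[3] R3 [order_pcr, start_antiviral => rash]. ⇒ new: rash.
Derived: start_antiviral (round 1), order_pcr (round 2), cough (round 1). fever_present never appears in any round.

fever_present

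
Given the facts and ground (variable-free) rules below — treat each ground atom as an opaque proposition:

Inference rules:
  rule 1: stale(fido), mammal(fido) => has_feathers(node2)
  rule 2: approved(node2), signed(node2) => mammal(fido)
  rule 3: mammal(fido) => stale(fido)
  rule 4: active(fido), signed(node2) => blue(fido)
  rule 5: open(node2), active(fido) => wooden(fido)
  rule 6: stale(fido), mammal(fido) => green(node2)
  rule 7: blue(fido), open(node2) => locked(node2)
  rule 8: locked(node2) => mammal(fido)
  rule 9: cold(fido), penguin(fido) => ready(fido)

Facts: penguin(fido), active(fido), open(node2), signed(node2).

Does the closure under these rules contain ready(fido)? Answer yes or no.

no

Round 1 — rule 4, rule 5, derive blue(fido), wooden(fido).
Round 2 — rule 7, derive locked(node2).
Round 3 — rule 8, derive mammal(fido).
Round 4 — rule 3, derive stale(fido).
Round 5 — rule 1, rule 6, derive has_feathers(node2), green(node2).
Fixed point reached. ready(fido) is concluded only by rule 9; rule 9 needs cold(fido) (never derived).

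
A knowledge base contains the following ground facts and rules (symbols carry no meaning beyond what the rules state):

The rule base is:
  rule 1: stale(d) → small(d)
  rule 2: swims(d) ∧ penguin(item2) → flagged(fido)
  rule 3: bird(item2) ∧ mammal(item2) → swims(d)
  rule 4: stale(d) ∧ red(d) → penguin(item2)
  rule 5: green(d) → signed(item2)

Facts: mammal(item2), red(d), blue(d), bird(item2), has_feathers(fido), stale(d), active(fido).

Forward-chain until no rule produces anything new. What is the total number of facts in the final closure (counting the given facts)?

Round 1 fires rule 1, rule 3, rule 4, giving small(d), swims(d), penguin(item2).
Round 2 fires rule 2, giving flagged(fido).
Closure: {active(fido), bird(item2), blue(d), flagged(fido), has_feathers(fido), mammal(item2), penguin(item2), red(d), small(d), stale(d), swims(d)} — 11 facts.

11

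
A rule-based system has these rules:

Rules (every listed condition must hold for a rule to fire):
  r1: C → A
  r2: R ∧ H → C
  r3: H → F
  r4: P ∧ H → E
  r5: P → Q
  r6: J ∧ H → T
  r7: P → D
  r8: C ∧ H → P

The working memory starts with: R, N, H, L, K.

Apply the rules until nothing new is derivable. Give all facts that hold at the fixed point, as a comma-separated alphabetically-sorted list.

[1] r2 [R ∧ H → C]; r3 [H → F]. ⇒ new: C, F.
[2] r1 [C → A]; r8 [C ∧ H → P]. ⇒ new: A, P.
[3] r4 [P ∧ H → E]; r5 [P → Q]; r7 [P → D]. ⇒ new: E, Q, D.

A, C, D, E, F, H, K, L, N, P, Q, R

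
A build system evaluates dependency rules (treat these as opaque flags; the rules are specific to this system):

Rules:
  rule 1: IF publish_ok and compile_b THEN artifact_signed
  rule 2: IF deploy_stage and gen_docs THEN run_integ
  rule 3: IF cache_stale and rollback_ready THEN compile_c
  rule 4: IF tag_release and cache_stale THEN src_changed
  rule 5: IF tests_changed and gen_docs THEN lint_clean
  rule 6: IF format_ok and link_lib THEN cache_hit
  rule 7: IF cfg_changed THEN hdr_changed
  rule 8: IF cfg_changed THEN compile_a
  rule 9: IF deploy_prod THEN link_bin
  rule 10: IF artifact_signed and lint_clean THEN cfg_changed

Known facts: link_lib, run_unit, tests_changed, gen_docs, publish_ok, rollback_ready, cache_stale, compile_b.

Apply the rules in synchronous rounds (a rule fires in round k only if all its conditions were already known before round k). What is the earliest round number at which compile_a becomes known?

Round 1 fires rule 1, rule 3, rule 5, giving artifact_signed, compile_c, lint_clean.
Round 2 fires rule 10, giving cfg_changed.
Round 3 fires rule 7, rule 8, giving hdr_changed, compile_a.
compile_a first appears in round 3.

3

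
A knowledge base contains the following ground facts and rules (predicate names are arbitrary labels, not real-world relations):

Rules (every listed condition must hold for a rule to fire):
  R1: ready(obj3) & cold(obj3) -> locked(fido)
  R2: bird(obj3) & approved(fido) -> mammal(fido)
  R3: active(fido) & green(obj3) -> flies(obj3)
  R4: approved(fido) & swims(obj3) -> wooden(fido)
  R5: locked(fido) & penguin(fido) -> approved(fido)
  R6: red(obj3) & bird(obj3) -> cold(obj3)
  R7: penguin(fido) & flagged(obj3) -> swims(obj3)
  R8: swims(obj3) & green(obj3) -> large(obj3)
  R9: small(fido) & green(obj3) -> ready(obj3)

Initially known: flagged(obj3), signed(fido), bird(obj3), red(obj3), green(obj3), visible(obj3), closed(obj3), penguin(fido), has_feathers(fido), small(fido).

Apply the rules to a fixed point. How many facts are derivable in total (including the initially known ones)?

18

Round 1: R6 [red(obj3) & bird(obj3) -> cold(obj3)]; R7 [penguin(fido) & flagged(obj3) -> swims(obj3)]; R9 [small(fido) & green(obj3) -> ready(obj3)]. Adds cold(obj3), swims(obj3), ready(obj3).
Round 2: R1 [ready(obj3) & cold(obj3) -> locked(fido)]; R8 [swims(obj3) & green(obj3) -> large(obj3)]. Adds locked(fido), large(obj3).
Round 3: R5 [locked(fido) & penguin(fido) -> approved(fido)]. Adds approved(fido).
Round 4: R2 [bird(obj3) & approved(fido) -> mammal(fido)]; R4 [approved(fido) & swims(obj3) -> wooden(fido)]. Adds mammal(fido), wooden(fido).
Closure: {approved(fido), bird(obj3), closed(obj3), cold(obj3), flagged(obj3), green(obj3), has_feathers(fido), large(obj3), locked(fido), mammal(fido), penguin(fido), ready(obj3), red(obj3), signed(fido), small(fido), swims(obj3), visible(obj3), wooden(fido)} — 18 facts.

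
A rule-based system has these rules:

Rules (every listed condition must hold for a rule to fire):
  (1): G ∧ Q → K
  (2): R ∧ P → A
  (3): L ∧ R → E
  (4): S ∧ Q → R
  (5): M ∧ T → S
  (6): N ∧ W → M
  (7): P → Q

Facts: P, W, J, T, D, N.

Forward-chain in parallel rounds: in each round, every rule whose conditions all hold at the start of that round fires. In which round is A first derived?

[1] (6) [N ∧ W → M]; (7) [P → Q]. ⇒ new: M, Q.
[2] (5) [M ∧ T → S]. ⇒ new: S.
[3] (4) [S ∧ Q → R]. ⇒ new: R.
[4] (2) [R ∧ P → A]. ⇒ new: A.
A first appears in round 4.

4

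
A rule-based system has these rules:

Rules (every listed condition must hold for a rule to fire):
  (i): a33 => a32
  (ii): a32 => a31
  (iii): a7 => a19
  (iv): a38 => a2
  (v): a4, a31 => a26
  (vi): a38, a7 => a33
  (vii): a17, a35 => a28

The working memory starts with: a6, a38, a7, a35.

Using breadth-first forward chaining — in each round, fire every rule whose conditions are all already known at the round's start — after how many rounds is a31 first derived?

Round 1 — (iii), (iv), (vi), derive a19, a2, a33.
Round 2 — (i), derive a32.
Round 3 — (ii), derive a31.
a31 first appears in round 3.

3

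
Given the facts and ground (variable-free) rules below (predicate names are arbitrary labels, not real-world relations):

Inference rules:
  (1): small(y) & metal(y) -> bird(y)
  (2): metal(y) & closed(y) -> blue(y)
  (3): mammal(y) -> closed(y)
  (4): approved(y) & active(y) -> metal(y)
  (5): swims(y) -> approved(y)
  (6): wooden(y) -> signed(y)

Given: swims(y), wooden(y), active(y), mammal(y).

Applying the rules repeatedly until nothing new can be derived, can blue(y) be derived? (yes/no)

yes

Round 1: (3) [mammal(y) -> closed(y)]; (5) [swims(y) -> approved(y)]; (6) [wooden(y) -> signed(y)]. Adds closed(y), approved(y), signed(y).
Round 2: (4) [approved(y) & active(y) -> metal(y)]. Adds metal(y).
Round 3: (2) [metal(y) & closed(y) -> blue(y)]. Adds blue(y).
blue(y) appears in round 3, so it is derivable.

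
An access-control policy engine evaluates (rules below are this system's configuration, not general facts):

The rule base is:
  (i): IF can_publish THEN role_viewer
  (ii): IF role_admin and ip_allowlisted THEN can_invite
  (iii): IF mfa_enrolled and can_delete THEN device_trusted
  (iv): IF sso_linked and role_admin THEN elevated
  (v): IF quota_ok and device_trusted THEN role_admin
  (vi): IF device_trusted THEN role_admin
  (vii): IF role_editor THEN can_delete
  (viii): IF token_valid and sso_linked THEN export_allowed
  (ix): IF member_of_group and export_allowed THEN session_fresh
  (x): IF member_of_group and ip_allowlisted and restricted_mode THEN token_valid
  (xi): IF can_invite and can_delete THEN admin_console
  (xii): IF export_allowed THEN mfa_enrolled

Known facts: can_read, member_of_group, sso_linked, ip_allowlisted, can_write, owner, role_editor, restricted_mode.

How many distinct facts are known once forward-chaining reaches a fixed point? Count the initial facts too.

18

Round 1: (vii) [IF role_editor THEN can_delete]; (x) [IF member_of_group and ip_allowlisted and restricted_mode THEN token_valid]. New: can_delete, token_valid.
Round 2: (viii) [IF token_valid and sso_linked THEN export_allowed]. New: export_allowed.
Round 3: (ix) [IF member_of_group and export_allowed THEN session_fresh]; (xii) [IF export_allowed THEN mfa_enrolled]. New: session_fresh, mfa_enrolled.
Round 4: (iii) [IF mfa_enrolled and can_delete THEN device_trusted]. New: device_trusted.
Round 5: (vi) [IF device_trusted THEN role_admin]. New: role_admin.
Round 6: (ii) [IF role_admin and ip_allowlisted THEN can_invite]; (iv) [IF sso_linked and role_admin THEN elevated]. New: can_invite, elevated.
Round 7: (xi) [IF can_invite and can_delete THEN admin_console]. New: admin_console.
Closure: {admin_console, can_delete, can_invite, can_read, can_write, device_trusted, elevated, export_allowed, ip_allowlisted, member_of_group, mfa_enrolled, owner, restricted_mode, role_admin, role_editor, session_fresh, sso_linked, token_valid} — 18 facts.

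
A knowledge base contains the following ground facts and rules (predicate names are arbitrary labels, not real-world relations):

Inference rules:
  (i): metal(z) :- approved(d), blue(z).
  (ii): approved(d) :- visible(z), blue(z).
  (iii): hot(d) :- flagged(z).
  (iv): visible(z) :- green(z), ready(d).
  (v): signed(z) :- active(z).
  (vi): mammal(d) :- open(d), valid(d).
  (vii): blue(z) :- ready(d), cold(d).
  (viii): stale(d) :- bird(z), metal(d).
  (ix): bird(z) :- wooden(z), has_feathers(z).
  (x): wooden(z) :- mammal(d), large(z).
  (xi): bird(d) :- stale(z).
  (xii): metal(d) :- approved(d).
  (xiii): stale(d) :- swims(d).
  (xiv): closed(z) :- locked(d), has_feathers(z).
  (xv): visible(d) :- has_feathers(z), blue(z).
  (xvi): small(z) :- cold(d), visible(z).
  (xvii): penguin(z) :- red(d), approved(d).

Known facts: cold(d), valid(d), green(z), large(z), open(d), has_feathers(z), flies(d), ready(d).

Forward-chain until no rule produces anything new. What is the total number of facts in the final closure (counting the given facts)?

19

Round 1 — (iv), (vi), (vii), derive visible(z), mammal(d), blue(z).
Round 2 — (ii), (x), (xv), (xvi), derive approved(d), wooden(z), visible(d), small(z).
Round 3 — (i), (ix), (xii), derive metal(z), bird(z), metal(d).
Round 4 — (viii), derive stale(d).
Closure: {approved(d), bird(z), blue(z), cold(d), flies(d), green(z), has_feathers(z), large(z), mammal(d), metal(d), metal(z), open(d), ready(d), small(z), stale(d), valid(d), visible(d), visible(z), wooden(z)} — 19 facts.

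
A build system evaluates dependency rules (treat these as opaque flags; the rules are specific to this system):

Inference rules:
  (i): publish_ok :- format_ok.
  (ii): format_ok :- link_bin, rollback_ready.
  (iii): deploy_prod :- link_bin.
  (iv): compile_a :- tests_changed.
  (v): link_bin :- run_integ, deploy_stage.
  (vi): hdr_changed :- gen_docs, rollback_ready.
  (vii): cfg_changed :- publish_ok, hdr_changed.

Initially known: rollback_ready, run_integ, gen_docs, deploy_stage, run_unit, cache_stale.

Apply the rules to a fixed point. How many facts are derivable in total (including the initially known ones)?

12

Round 1: (v) [link_bin :- run_integ, deploy_stage.]; (vi) [hdr_changed :- gen_docs, rollback_ready.]. Adds link_bin, hdr_changed.
Round 2: (ii) [format_ok :- link_bin, rollback_ready.]; (iii) [deploy_prod :- link_bin.]. Adds format_ok, deploy_prod.
Round 3: (i) [publish_ok :- format_ok.]. Adds publish_ok.
Round 4: (vii) [cfg_changed :- publish_ok, hdr_changed.]. Adds cfg_changed.
Closure: {cache_stale, cfg_changed, deploy_prod, deploy_stage, format_ok, gen_docs, hdr_changed, link_bin, publish_ok, rollback_ready, run_integ, run_unit} — 12 facts.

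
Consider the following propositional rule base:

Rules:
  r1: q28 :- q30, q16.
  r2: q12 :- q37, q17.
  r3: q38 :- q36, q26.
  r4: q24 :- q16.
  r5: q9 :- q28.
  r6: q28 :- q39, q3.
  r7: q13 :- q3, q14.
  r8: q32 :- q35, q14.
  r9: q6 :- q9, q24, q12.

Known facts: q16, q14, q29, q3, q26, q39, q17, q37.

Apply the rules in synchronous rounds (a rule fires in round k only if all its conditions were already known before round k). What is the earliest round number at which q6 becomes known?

Round 1 — r2, r4, r6, r7, derive q12, q24, q28, q13.
Round 2 — r5, derive q9.
Round 3 — r9, derive q6.
q6 first appears in round 3.

3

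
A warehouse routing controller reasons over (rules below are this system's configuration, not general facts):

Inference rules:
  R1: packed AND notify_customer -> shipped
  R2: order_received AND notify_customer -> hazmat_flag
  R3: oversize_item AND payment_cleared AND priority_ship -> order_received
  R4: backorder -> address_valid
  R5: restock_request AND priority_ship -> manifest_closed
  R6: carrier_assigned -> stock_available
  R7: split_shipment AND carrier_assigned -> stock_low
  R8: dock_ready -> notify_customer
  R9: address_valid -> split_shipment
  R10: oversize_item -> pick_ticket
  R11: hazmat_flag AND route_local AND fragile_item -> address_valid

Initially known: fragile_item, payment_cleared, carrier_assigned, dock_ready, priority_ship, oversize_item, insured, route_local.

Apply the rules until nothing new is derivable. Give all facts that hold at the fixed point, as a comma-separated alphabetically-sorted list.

address_valid, carrier_assigned, dock_ready, fragile_item, hazmat_flag, insured, notify_customer, order_received, oversize_item, payment_cleared, pick_ticket, priority_ship, route_local, split_shipment, stock_available, stock_low

Round 1: R3 [oversize_item AND payment_cleared AND priority_ship -> order_received]; R6 [carrier_assigned -> stock_available]; R8 [dock_ready -> notify_customer]; R10 [oversize_item -> pick_ticket]. Adds order_received, stock_available, notify_customer, pick_ticket.
Round 2: R2 [order_received AND notify_customer -> hazmat_flag]. Adds hazmat_flag.
Round 3: R11 [hazmat_flag AND route_local AND fragile_item -> address_valid]. Adds address_valid.
Round 4: R9 [address_valid -> split_shipment]. Adds split_shipment.
Round 5: R7 [split_shipment AND carrier_assigned -> stock_low]. Adds stock_low.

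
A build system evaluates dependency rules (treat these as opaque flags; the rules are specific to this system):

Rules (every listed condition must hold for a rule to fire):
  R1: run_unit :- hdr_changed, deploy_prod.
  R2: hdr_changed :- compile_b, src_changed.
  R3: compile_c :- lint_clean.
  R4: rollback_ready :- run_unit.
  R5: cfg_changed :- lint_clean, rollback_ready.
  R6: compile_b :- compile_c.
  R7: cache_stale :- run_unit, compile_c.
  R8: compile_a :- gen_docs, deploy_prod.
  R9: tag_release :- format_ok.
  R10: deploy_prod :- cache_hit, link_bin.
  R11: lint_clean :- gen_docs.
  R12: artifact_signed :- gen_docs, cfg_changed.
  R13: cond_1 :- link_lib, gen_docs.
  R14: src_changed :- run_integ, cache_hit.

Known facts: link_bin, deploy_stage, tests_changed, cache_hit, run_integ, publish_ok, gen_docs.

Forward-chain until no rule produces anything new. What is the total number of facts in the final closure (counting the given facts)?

19

Round 1: R10 [deploy_prod :- cache_hit, link_bin.]; R11 [lint_clean :- gen_docs.]; R14 [src_changed :- run_integ, cache_hit.]. New: deploy_prod, lint_clean, src_changed.
Round 2: R3 [compile_c :- lint_clean.]; R8 [compile_a :- gen_docs, deploy_prod.]. New: compile_c, compile_a.
Round 3: R6 [compile_b :- compile_c.]. New: compile_b.
Round 4: R2 [hdr_changed :- compile_b, src_changed.]. New: hdr_changed.
Round 5: R1 [run_unit :- hdr_changed, deploy_prod.]. New: run_unit.
Round 6: R4 [rollback_ready :- run_unit.]; R7 [cache_stale :- run_unit, compile_c.]. New: rollback_ready, cache_stale.
Round 7: R5 [cfg_changed :- lint_clean, rollback_ready.]. New: cfg_changed.
Round 8: R12 [artifact_signed :- gen_docs, cfg_changed.]. New: artifact_signed.
Closure: {artifact_signed, cache_hit, cache_stale, cfg_changed, compile_a, compile_b, compile_c, deploy_prod, deploy_stage, gen_docs, hdr_changed, link_bin, lint_clean, publish_ok, rollback_ready, run_integ, run_unit, src_changed, tests_changed} — 19 facts.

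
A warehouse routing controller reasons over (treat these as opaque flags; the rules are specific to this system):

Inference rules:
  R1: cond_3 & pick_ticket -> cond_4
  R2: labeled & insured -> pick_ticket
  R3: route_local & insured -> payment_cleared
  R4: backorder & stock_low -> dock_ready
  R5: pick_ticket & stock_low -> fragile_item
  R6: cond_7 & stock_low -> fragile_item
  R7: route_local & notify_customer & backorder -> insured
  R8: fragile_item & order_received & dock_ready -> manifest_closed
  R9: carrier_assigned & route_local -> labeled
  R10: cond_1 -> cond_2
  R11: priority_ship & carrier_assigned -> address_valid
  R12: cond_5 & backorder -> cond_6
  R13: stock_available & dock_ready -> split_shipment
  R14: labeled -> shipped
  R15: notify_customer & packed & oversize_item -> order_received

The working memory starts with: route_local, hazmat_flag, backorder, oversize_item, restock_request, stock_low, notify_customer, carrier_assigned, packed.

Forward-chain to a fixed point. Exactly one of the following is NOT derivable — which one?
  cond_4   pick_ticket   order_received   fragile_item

cond_4

Round 1 fires R4, R7, R9, R15, giving dock_ready, insured, labeled, order_received.
Round 2 fires R2, R3, R14, giving pick_ticket, payment_cleared, shipped.
Round 3 fires R5, giving fragile_item.
Round 4 fires R8, giving manifest_closed.
Derived: pick_ticket (round 2), fragile_item (round 3), order_received (round 1). cond_4 never appears in any round.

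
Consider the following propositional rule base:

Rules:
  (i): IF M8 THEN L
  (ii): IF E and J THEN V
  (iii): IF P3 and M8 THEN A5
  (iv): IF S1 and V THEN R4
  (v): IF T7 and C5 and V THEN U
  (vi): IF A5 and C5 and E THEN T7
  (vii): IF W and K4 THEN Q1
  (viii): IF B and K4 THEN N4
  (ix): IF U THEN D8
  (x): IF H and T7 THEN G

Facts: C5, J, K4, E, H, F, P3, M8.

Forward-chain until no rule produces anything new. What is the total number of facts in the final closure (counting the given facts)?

15

Round 1: (i) [IF M8 THEN L]; (ii) [IF E and J THEN V]; (iii) [IF P3 and M8 THEN A5]. Adds L, V, A5.
Round 2: (vi) [IF A5 and C5 and E THEN T7]. Adds T7.
Round 3: (v) [IF T7 and C5 and V THEN U]; (x) [IF H and T7 THEN G]. Adds U, G.
Round 4: (ix) [IF U THEN D8]. Adds D8.
Closure: {A5, C5, D8, E, F, G, H, J, K4, L, M8, P3, T7, U, V} — 15 facts.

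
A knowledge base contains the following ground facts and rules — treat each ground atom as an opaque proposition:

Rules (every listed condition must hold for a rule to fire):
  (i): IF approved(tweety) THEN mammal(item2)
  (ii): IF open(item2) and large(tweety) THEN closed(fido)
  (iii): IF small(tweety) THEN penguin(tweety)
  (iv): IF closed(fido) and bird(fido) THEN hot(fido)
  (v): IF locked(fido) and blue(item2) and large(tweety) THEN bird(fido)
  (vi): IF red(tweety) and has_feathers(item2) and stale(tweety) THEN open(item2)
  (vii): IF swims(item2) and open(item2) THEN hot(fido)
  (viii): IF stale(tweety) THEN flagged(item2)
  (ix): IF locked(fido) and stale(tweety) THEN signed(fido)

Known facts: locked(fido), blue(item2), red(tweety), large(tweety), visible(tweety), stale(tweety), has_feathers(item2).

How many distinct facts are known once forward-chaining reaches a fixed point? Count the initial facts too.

Round 1: (v) [IF locked(fido) and blue(item2) and large(tweety) THEN bird(fido)]; (vi) [IF red(tweety) and has_feathers(item2) and stale(tweety) THEN open(item2)]; (viii) [IF stale(tweety) THEN flagged(item2)]; (ix) [IF locked(fido) and stale(tweety) THEN signed(fido)]. Adds bird(fido), open(item2), flagged(item2), signed(fido).
Round 2: (ii) [IF open(item2) and large(tweety) THEN closed(fido)]. Adds closed(fido).
Round 3: (iv) [IF closed(fido) and bird(fido) THEN hot(fido)]. Adds hot(fido).
Closure: {bird(fido), blue(item2), closed(fido), flagged(item2), has_feathers(item2), hot(fido), large(tweety), locked(fido), open(item2), red(tweety), signed(fido), stale(tweety), visible(tweety)} — 13 facts.

13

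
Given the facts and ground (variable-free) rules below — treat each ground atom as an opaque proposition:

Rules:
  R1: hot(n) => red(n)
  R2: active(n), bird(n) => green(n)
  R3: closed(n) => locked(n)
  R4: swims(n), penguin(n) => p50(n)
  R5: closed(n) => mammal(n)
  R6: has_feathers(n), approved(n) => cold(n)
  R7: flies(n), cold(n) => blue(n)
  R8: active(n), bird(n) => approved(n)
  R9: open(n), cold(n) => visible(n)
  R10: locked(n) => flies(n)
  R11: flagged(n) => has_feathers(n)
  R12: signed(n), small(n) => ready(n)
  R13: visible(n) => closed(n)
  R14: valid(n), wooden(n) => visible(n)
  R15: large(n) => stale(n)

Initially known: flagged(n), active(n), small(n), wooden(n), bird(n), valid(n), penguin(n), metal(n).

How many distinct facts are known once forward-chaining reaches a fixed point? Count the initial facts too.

18

Round 1: R2 [active(n), bird(n) => green(n)]; R8 [active(n), bird(n) => approved(n)]; R11 [flagged(n) => has_feathers(n)]; R14 [valid(n), wooden(n) => visible(n)]. Adds green(n), approved(n), has_feathers(n), visible(n).
Round 2: R6 [has_feathers(n), approved(n) => cold(n)]; R13 [visible(n) => closed(n)]. Adds cold(n), closed(n).
Round 3: R3 [closed(n) => locked(n)]; R5 [closed(n) => mammal(n)]. Adds locked(n), mammal(n).
Round 4: R10 [locked(n) => flies(n)]. Adds flies(n).
Round 5: R7 [flies(n), cold(n) => blue(n)]. Adds blue(n).
Closure: {active(n), approved(n), bird(n), blue(n), closed(n), cold(n), flagged(n), flies(n), green(n), has_feathers(n), locked(n), mammal(n), metal(n), penguin(n), small(n), valid(n), visible(n), wooden(n)} — 18 facts.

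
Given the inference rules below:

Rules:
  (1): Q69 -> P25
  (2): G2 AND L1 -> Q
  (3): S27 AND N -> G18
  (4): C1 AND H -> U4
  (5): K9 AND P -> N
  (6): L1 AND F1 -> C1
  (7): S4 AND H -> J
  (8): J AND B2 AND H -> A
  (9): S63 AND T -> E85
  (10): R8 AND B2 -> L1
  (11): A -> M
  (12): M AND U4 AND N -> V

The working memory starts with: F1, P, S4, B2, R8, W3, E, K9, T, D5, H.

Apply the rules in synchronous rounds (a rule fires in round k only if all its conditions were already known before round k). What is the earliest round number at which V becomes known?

4

Round 1 fires (5), (7), (10), giving N, J, L1.
Round 2 fires (6), (8), giving C1, A.
Round 3 fires (4), (11), giving U4, M.
Round 4 fires (12), giving V.
V first appears in round 4.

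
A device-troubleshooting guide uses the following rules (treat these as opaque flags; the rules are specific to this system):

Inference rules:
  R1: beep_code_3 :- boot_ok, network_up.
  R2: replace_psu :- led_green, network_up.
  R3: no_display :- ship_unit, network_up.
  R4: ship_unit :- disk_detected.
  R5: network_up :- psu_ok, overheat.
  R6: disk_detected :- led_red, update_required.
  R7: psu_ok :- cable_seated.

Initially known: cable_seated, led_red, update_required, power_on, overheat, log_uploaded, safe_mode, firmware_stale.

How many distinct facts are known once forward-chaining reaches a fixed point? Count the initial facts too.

Round 1: R6 [disk_detected :- led_red, update_required.]; R7 [psu_ok :- cable_seated.]. New: disk_detected, psu_ok.
Round 2: R4 [ship_unit :- disk_detected.]; R5 [network_up :- psu_ok, overheat.]. New: ship_unit, network_up.
Round 3: R3 [no_display :- ship_unit, network_up.]. New: no_display.
Closure: {cable_seated, disk_detected, firmware_stale, led_red, log_uploaded, network_up, no_display, overheat, power_on, psu_ok, safe_mode, ship_unit, update_required} — 13 facts.

13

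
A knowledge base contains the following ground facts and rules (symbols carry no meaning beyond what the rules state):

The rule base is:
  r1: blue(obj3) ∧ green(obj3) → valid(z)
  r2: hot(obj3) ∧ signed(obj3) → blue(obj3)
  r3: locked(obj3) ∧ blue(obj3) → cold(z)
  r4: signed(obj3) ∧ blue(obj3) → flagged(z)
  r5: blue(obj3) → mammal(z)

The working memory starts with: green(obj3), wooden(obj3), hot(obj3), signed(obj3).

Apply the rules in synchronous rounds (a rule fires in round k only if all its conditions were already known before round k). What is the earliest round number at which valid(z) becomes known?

2

Round 1: r2 [hot(obj3) ∧ signed(obj3) → blue(obj3)]. New: blue(obj3).
Round 2: r1 [blue(obj3) ∧ green(obj3) → valid(z)]; r4 [signed(obj3) ∧ blue(obj3) → flagged(z)]; r5 [blue(obj3) → mammal(z)]. New: valid(z), flagged(z), mammal(z).
valid(z) first appears in round 2.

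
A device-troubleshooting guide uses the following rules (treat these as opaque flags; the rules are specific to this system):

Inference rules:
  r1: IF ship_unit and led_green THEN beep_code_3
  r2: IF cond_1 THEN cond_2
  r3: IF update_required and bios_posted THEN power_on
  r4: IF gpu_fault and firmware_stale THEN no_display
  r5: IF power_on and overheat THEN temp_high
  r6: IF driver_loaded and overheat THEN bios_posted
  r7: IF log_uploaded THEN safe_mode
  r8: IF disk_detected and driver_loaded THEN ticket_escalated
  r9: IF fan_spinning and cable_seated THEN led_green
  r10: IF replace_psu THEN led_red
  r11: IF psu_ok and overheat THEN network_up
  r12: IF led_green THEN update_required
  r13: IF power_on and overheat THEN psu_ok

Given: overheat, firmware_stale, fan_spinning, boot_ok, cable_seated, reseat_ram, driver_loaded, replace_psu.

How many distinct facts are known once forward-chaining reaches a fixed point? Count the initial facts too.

16

Round 1 — r6, r9, r10, derive bios_posted, led_green, led_red.
Round 2 — r12, derive update_required.
Round 3 — r3, derive power_on.
Round 4 — r5, r13, derive temp_high, psu_ok.
Round 5 — r11, derive network_up.
Closure: {bios_posted, boot_ok, cable_seated, driver_loaded, fan_spinning, firmware_stale, led_green, led_red, network_up, overheat, power_on, psu_ok, replace_psu, reseat_ram, temp_high, update_required} — 16 facts.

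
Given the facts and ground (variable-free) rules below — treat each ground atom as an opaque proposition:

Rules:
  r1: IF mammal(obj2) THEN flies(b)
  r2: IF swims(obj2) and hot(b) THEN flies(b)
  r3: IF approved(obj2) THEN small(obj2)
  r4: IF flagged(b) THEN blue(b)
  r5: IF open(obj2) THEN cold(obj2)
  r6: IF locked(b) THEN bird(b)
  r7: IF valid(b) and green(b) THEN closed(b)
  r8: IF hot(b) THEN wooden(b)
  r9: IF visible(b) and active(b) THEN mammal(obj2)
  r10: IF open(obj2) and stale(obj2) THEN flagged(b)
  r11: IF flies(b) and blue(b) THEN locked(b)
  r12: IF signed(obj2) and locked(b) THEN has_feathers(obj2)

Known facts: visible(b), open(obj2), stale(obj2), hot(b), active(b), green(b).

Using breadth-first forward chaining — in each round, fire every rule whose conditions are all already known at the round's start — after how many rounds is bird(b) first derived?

4

Round 1 fires r5, r8, r9, r10, giving cold(obj2), wooden(b), mammal(obj2), flagged(b).
Round 2 fires r1, r4, giving flies(b), blue(b).
Round 3 fires r11, giving locked(b).
Round 4 fires r6, giving bird(b).
bird(b) first appears in round 4.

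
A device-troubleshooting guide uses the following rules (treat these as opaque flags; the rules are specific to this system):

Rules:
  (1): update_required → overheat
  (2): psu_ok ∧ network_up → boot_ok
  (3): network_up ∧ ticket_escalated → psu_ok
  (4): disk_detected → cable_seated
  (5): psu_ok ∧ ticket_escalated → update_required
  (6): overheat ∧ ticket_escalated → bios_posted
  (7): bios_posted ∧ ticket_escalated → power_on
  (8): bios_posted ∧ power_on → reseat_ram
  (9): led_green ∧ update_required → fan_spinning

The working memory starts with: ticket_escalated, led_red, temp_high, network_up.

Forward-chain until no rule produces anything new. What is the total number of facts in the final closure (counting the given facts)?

11

Round 1 fires (3), giving psu_ok.
Round 2 fires (2), (5), giving boot_ok, update_required.
Round 3 fires (1), giving overheat.
Round 4 fires (6), giving bios_posted.
Round 5 fires (7), giving power_on.
Round 6 fires (8), giving reseat_ram.
Closure: {bios_posted, boot_ok, led_red, network_up, overheat, power_on, psu_ok, reseat_ram, temp_high, ticket_escalated, update_required} — 11 facts.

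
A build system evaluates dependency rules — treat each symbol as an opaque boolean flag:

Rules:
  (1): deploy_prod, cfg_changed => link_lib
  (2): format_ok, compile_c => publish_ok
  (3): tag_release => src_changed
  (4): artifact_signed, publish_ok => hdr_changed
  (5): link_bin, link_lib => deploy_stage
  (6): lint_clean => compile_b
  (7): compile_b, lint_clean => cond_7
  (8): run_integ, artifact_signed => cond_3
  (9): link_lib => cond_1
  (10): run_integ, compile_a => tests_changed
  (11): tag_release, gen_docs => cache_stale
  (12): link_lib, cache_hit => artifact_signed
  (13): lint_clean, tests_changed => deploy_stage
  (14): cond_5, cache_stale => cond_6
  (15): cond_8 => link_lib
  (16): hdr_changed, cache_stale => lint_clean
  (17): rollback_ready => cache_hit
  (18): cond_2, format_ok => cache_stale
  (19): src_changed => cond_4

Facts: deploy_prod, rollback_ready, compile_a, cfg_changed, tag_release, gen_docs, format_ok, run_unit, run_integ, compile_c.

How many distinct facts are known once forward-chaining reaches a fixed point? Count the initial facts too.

25

Round 1 fires (1), (2), (3), (10), (11), (17), giving link_lib, publish_ok, src_changed, tests_changed, cache_stale, cache_hit.
Round 2 fires (9), (12), (19), giving cond_1, artifact_signed, cond_4.
Round 3 fires (4), (8), giving hdr_changed, cond_3.
Round 4 fires (16), giving lint_clean.
Round 5 fires (6), (13), giving compile_b, deploy_stage.
Round 6 fires (7), giving cond_7.
Closure: {artifact_signed, cache_hit, cache_stale, cfg_changed, compile_a, compile_b, compile_c, cond_1, cond_3, cond_4, cond_7, deploy_prod, deploy_stage, format_ok, gen_docs, hdr_changed, link_lib, lint_clean, publish_ok, rollback_ready, run_integ, run_unit, src_changed, tag_release, tests_changed} — 25 facts.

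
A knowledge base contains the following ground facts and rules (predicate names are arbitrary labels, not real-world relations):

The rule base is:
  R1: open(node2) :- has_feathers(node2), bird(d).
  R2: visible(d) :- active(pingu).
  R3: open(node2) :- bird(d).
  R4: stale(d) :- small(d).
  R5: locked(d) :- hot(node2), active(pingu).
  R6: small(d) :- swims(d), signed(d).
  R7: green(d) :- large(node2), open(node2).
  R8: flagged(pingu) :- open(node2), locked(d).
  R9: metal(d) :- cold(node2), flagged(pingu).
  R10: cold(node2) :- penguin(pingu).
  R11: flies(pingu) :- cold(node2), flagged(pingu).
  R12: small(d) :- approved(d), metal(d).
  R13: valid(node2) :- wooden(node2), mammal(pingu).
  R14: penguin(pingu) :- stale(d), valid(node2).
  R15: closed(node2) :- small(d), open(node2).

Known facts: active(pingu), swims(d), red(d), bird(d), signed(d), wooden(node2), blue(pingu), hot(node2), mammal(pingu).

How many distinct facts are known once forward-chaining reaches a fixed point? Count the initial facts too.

Round 1 — R2, R3, R5, R6, R13, derive visible(d), open(node2), locked(d), small(d), valid(node2).
Round 2 — R4, R8, R15, derive stale(d), flagged(pingu), closed(node2).
Round 3 — R14, derive penguin(pingu).
Round 4 — R10, derive cold(node2).
Round 5 — R9, R11, derive metal(d), flies(pingu).
Closure: {active(pingu), bird(d), blue(pingu), closed(node2), cold(node2), flagged(pingu), flies(pingu), hot(node2), locked(d), mammal(pingu), metal(d), open(node2), penguin(pingu), red(d), signed(d), small(d), stale(d), swims(d), valid(node2), visible(d), wooden(node2)} — 21 facts.

21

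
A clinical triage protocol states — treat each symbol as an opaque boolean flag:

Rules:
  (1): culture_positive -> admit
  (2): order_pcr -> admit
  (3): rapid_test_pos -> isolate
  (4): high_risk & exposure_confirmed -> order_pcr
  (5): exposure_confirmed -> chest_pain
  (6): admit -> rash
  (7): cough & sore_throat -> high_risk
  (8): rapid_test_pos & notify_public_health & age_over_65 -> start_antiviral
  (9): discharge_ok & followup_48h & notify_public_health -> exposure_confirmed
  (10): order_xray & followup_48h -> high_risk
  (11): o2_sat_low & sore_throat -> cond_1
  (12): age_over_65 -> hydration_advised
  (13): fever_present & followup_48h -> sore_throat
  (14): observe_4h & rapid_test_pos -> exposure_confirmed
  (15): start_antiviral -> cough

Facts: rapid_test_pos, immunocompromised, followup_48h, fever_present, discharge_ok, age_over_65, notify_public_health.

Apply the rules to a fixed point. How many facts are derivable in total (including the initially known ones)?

Round 1: (3) [rapid_test_pos -> isolate]; (8) [rapid_test_pos & notify_public_health & age_over_65 -> start_antiviral]; (9) [discharge_ok & followup_48h & notify_public_health -> exposure_confirmed]; (12) [age_over_65 -> hydration_advised]; (13) [fever_present & followup_48h -> sore_throat]. Adds isolate, start_antiviral, exposure_confirmed, hydration_advised, sore_throat.
Round 2: (5) [exposure_confirmed -> chest_pain]; (15) [start_antiviral -> cough]. Adds chest_pain, cough.
Round 3: (7) [cough & sore_throat -> high_risk]. Adds high_risk.
Round 4: (4) [high_risk & exposure_confirmed -> order_pcr]. Adds order_pcr.
Round 5: (2) [order_pcr -> admit]. Adds admit.
Round 6: (6) [admit -> rash]. Adds rash.
Closure: {admit, age_over_65, chest_pain, cough, discharge_ok, exposure_confirmed, fever_present, followup_48h, high_risk, hydration_advised, immunocompromised, isolate, notify_public_health, order_pcr, rapid_test_pos, rash, sore_throat, start_antiviral} — 18 facts.

18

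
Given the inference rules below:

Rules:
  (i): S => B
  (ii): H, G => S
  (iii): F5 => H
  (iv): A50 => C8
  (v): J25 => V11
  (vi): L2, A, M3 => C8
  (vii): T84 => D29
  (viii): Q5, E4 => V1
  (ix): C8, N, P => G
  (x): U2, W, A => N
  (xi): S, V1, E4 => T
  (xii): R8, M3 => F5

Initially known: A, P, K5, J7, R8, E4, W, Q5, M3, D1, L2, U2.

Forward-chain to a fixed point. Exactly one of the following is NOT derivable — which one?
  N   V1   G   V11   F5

V11

Round 1 — (vi), (viii), (x), (xii), derive C8, V1, N, F5.
Round 2 — (iii), (ix), derive H, G.
Round 3 — (ii), derive S.
Round 4 — (i), (xi), derive B, T.
Derived: G (round 2), N (round 1), V1 (round 1), F5 (round 1). V11 never appears in any round.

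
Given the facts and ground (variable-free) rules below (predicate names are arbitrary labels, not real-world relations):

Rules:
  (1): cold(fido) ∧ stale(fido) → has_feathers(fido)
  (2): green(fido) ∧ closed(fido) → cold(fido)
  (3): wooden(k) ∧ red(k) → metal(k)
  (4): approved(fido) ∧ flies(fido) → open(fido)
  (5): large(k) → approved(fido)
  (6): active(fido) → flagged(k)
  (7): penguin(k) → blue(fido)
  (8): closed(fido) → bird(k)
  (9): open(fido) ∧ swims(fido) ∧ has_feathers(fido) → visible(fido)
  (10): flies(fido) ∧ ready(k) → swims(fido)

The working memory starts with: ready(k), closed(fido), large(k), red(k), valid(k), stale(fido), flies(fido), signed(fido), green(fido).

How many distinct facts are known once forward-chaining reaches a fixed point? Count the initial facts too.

Round 1 — (2), (5), (8), (10), derive cold(fido), approved(fido), bird(k), swims(fido).
Round 2 — (1), (4), derive has_feathers(fido), open(fido).
Round 3 — (9), derive visible(fido).
Closure: {approved(fido), bird(k), closed(fido), cold(fido), flies(fido), green(fido), has_feathers(fido), large(k), open(fido), ready(k), red(k), signed(fido), stale(fido), swims(fido), valid(k), visible(fido)} — 16 facts.

16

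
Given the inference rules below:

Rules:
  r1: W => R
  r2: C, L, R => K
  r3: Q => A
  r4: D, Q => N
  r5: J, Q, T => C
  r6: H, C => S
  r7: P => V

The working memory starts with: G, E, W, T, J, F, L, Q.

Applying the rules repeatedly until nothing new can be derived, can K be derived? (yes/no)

yes

[1] r1 [W => R]; r3 [Q => A]; r5 [J, Q, T => C]. ⇒ new: R, A, C.
[2] r2 [C, L, R => K]. ⇒ new: K.
K appears in round 2, so it is derivable.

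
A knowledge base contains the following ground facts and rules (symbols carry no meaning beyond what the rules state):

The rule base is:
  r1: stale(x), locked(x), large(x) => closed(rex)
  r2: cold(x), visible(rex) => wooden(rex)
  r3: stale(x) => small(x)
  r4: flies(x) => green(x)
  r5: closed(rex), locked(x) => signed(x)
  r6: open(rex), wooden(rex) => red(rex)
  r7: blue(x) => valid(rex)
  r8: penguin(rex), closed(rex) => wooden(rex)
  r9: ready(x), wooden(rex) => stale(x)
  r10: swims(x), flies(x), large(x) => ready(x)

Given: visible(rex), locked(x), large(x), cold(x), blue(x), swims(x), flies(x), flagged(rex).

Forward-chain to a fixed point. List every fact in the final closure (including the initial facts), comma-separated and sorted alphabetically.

Round 1 fires r2, r4, r7, r10, giving wooden(rex), green(x), valid(rex), ready(x).
Round 2 fires r9, giving stale(x).
Round 3 fires r1, r3, giving closed(rex), small(x).
Round 4 fires r5, giving signed(x).

blue(x), closed(rex), cold(x), flagged(rex), flies(x), green(x), large(x), locked(x), ready(x), signed(x), small(x), stale(x), swims(x), valid(rex), visible(rex), wooden(rex)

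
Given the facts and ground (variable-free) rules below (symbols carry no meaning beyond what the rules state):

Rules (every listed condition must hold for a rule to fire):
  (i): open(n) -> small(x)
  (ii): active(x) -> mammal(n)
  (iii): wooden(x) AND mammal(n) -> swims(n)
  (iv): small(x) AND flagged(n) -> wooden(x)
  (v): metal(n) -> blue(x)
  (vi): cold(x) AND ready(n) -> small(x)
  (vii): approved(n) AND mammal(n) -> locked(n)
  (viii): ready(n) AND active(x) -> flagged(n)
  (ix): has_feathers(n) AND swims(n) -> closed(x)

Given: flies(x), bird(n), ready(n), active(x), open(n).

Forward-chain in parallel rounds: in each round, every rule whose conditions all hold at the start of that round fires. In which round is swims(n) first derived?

[1] (i) [open(n) -> small(x)]; (ii) [active(x) -> mammal(n)]; (viii) [ready(n) AND active(x) -> flagged(n)]. ⇒ new: small(x), mammal(n), flagged(n).
[2] (iv) [small(x) AND flagged(n) -> wooden(x)]. ⇒ new: wooden(x).
[3] (iii) [wooden(x) AND mammal(n) -> swims(n)]. ⇒ new: swims(n).
swims(n) first appears in round 3.

3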